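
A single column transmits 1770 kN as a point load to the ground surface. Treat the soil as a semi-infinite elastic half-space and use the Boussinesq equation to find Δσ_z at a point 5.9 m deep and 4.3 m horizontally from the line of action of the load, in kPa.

Δσ_z ≈ 8.37 kPa

Boussinesq vertical stress below a point load on an elastic half-space:
Δσ_z = 3P/(2πz²) · [1 + (r/z)²]^(−5/2)
r/z = 4.3/5.9 = 0.72881; [1+(r/z)²]^(−5/2) = 0.3447.
Δσ_z = 3×1770/(2π×5.9²) × 0.3447 = 24.278 × 0.3447 = 8.369 kPa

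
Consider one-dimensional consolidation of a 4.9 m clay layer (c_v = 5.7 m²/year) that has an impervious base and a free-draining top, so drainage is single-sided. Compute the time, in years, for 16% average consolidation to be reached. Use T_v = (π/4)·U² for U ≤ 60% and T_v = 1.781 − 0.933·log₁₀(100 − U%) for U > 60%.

t ≈ 0.0847 years

Drainage path length: H_d = H = 4.9 m (single drainage).
U ≤ 60%: T_v = (π/4)·U² = (π/4)×0.16² = 0.020106.
t = T_v·H_d²/c_v = 0.020106×4.9²/5.7 = 0.08469 years.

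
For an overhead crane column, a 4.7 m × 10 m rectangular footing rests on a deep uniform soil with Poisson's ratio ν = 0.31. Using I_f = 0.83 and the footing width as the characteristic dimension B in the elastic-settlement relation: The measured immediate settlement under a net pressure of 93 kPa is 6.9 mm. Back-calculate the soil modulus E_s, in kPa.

E_s ≈ 47500 kPa

S_e = q·B·(1−ν²)/E_s · I_f  ⇒  E_s = q·B·(1−ν²)·I_f / S_e.
E_s = 93 × 4.7 × 0.9039 × 0.83 / 0.0069 = 47530 kPa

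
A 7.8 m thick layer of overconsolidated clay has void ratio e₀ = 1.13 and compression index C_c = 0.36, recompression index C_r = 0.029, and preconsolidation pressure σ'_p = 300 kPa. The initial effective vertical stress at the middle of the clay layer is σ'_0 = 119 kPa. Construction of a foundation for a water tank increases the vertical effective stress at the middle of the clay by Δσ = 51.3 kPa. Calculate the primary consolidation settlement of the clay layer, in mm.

S_c ≈ 16.5 mm

Final effective stress: σ'_f = 119 + 51.3 = 170.3 kPa.
σ'_f = 170.3 ≤ σ'_p = 300 kPa, so the clay remains overconsolidated and only the recompression index applies:
S_c = C_r·H/(1+e₀)·log₁₀(σ'_f/σ'_0) = 0.029×7.8/2.13×log₁₀(170.3/119)
    = 0.1062 × 0.15567 = 0.01653 m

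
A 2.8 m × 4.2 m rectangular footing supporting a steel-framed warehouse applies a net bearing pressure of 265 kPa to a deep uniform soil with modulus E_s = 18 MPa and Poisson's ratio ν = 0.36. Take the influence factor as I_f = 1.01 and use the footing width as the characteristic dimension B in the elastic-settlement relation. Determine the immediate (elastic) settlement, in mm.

S_e ≈ 36.2 mm

Immediate (elastic) settlement: S_e = q·B·(1−ν²)/E_s · I_f.
E_s = 18 MPa = 18000 kPa.
S_e = 265 × 2.8 × (1 − 0.36²) / 18000 × 1.01
    = 265 × 2.8 × 0.8704 / 18000 × 1.01
    = 0.03624 m = 36.24 mm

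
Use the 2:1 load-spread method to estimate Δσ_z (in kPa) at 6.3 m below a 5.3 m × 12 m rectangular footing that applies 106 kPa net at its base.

By the 2:1 method the load spreads at 1 horizontal : 2 vertical, so at depth z the loaded area has grown by z in each plan dimension:
Δσ = qBL/((B+z)(L+z)) = 106×5.3×12/((5.3+6.3)(12+6.3)) = 31.758 kPa

Δσ_z ≈ 31.8 kPa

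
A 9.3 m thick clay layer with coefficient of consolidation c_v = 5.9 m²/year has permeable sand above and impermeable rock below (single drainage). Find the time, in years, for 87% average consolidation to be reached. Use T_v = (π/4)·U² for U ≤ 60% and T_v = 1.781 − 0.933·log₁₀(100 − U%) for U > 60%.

Drainage path length: H_d = H = 9.3 m (single drainage).
U > 60%: T_v = 1.781 − 0.933·log₁₀(100 − 87) = 0.74169.
t = T_v·H_d²/c_v = 0.74169×9.3²/5.9 = 10.87 years.

t ≈ 10.9 years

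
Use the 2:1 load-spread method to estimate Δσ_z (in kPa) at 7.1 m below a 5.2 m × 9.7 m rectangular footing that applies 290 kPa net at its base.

Δσ_z ≈ 70.8 kPa

By the 2:1 method the load spreads at 1 horizontal : 2 vertical, so at depth z the loaded area has grown by z in each plan dimension:
Δσ = qBL/((B+z)(L+z)) = 290×5.2×9.7/((5.2+7.1)(9.7+7.1)) = 70.788 kPa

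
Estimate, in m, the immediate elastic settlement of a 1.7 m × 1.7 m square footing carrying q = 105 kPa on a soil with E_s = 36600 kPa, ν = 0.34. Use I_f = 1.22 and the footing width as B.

Immediate (elastic) settlement: S_e = q·B·(1−ν²)/E_s · I_f.
S_e = 105 × 1.7 × (1 − 0.34²) / 36600 × 1.22
    = 105 × 1.7 × 0.8844 / 36600 × 1.22
    = 0.005262 m

S_e ≈ 0.00526 m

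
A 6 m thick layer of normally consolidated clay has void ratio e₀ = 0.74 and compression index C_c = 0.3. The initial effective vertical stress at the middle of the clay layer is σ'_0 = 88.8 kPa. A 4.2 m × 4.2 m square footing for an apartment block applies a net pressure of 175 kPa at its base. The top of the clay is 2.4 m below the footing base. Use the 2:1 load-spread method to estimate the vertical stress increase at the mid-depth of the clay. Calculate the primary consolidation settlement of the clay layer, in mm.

S_c ≈ 144 mm

Mid-depth of clay below the footing base: z = 2.4 + 6/2 = 5.4 m.
Stress increase at mid-clay by the 2:1 spreading method:
Δσ = qBL/((B+z)(L+z)) = 175×4.2×4.2/((4.2+5.4)(4.2+5.4)) = 33.496 kPa
Final effective stress: σ'_f = σ'_0 + Δσ = 88.8 + 33.496 = 122.3 kPa.
Normally consolidated clay, so the full stress increment lies on the virgin compression line:
S_c = C_c·H/(1+e₀)·log₁₀(σ'_f/σ'_0) = 0.3×6/(1+0.74)×log₁₀(122.3/88.8)
    = 1.0345 × 0.13901 = 0.1438 m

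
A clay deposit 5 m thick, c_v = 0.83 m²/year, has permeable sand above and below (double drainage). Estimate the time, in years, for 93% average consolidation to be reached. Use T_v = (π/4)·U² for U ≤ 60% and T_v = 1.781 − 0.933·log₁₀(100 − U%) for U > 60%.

t ≈ 7.47 years

Drainage path length: H_d = H/2 = 2.5 m (double drainage).
U > 60%: T_v = 1.781 − 0.933·log₁₀(100 − 93) = 0.99252.
t = T_v·H_d²/c_v = 0.99252×2.5²/0.83 = 7.474 years.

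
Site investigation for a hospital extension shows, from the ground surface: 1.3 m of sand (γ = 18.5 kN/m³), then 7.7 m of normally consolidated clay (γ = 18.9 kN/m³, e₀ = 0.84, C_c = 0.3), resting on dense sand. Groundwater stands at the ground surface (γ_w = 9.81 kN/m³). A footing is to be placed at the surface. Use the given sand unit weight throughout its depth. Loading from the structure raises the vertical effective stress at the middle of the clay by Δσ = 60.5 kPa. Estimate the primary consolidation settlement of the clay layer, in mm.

Mid-depth of clay below the ground surface: z = 1.3 + 7.7/2 = 5.15 m.
Total vertical stress at mid-clay: σ_v = 18.5×1.3 + 18.9×3.85 = 96.815 kPa.
Pore pressure: u = 9.81×(5.15 − 0) = 50.522 kPa.
Initial effective stress: σ'_0 = σ_v − u = 96.815 − 50.522 = 46.293 kPa.
Final effective stress: σ'_f = σ'_0 + Δσ = 46.293 + 60.5 = 106.79 kPa.
Normally consolidated clay, so the full stress increment lies on the virgin compression line:
S_c = C_c·H/(1+e₀)·log₁₀(σ'_f/σ'_0) = 0.3×7.7/(1+0.84)×log₁₀(106.79/46.293)
    = 1.2554 × 0.36302 = 0.4557 m

S_c ≈ 456 mm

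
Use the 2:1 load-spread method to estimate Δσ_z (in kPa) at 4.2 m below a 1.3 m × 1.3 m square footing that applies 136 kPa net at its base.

By the 2:1 method the load spreads at 1 horizontal : 2 vertical, so at depth z the loaded area has grown by z in each plan dimension:
Δσ = qBL/((B+z)(L+z)) = 136×1.3×1.3/((1.3+4.2)(1.3+4.2)) = 7.598 kPa

Δσ_z ≈ 7.6 kPa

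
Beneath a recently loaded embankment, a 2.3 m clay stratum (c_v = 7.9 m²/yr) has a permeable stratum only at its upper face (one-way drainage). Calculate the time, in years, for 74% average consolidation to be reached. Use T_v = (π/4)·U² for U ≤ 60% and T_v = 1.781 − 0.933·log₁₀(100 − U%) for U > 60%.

t ≈ 0.309 years

Drainage path length: H_d = H = 2.3 m (single drainage).
U > 60%: T_v = 1.781 − 0.933·log₁₀(100 − 74) = 0.46083.
t = T_v·H_d²/c_v = 0.46083×2.3²/7.9 = 0.3086 years.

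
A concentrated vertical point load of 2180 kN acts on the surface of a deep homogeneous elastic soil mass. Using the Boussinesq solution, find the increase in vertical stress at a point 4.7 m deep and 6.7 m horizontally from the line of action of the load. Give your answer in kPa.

Boussinesq vertical stress below a point load on an elastic half-space:
Δσ_z = 3P/(2πz²) · [1 + (r/z)²]^(−5/2)
r/z = 6.7/4.7 = 1.4255; [1+(r/z)²]^(−5/2) = 0.062464.
Δσ_z = 3×2180/(2π×4.7²) × 0.062464 = 47.12 × 0.062464 = 2.943 kPa

Δσ_z ≈ 2.94 kPa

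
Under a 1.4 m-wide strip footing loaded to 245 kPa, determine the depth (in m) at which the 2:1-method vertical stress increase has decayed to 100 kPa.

2:1 spreading — at depth z the loaded area has grown by z in each plan dimension:
qB/(B+z) = Δσ_z ⇒ z = qB/Δσ_z − B = 245×1.4/100 − 1.4 = 2.03 m

z ≈ 2.03 m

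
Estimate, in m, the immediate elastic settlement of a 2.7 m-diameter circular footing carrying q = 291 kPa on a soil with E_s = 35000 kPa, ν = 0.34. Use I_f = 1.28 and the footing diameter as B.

Immediate (elastic) settlement: S_e = q·B·(1−ν²)/E_s · I_f.
S_e = 291 × 2.7 × (1 − 0.34²) / 35000 × 1.28
    = 291 × 2.7 × 0.8844 / 35000 × 1.28
    = 0.02541 m

S_e ≈ 0.0254 m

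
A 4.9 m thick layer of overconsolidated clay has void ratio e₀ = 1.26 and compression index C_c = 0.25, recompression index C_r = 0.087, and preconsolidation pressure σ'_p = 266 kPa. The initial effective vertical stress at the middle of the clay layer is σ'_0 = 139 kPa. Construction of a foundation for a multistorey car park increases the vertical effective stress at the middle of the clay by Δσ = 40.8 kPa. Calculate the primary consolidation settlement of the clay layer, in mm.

S_c ≈ 21.1 mm

Final effective stress: σ'_f = 139 + 40.8 = 179.8 kPa.
σ'_f = 179.8 ≤ σ'_p = 266 kPa, so the clay remains overconsolidated and only the recompression index applies:
S_c = C_r·H/(1+e₀)·log₁₀(σ'_f/σ'_0) = 0.087×4.9/2.26×log₁₀(179.8/139)
    = 0.18862 × 0.11177 = 0.02108 m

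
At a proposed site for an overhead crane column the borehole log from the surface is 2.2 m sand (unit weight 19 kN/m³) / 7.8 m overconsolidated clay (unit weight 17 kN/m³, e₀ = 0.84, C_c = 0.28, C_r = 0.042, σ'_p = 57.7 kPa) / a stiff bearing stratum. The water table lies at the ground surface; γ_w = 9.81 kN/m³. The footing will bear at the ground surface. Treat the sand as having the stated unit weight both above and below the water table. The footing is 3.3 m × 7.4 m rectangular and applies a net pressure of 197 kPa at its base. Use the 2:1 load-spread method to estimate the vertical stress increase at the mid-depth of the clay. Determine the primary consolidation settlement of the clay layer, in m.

S_c ≈ 0.221 m

Mid-depth of clay below the ground surface: z = 2.2 + 7.8/2 = 6.1 m.
Total vertical stress at mid-clay: σ_v = 19×2.2 + 17×3.9 = 108.1 kPa.
Pore pressure: u = 9.81×(6.1 − 0) = 59.841 kPa.
Initial effective stress: σ'_0 = σ_v − u = 108.1 − 59.841 = 48.259 kPa.
Stress increase at mid-clay by the 2:1 spreading method:
Δσ = qBL/((B+z)(L+z)) = 197×3.3×7.4/((3.3+6.1)(7.4+6.1)) = 37.91 kPa
Final effective stress: σ'_f = 48.259 + 37.91 = 86.169 kPa.
σ'_f = 86.169 > σ'_p = 57.7 kPa, so the stress path crosses the preconsolidation pressure — recompression up to σ'_p, then virgin compression beyond:
S_c = H/(1+e₀)·[C_r·log₁₀(σ'_p/σ'_0) + C_c·log₁₀(σ'_f/σ'_p)]
    = 7.8/1.84 × [0.042×log₁₀(57.7/48.259) + 0.28×log₁₀(86.169/57.7)]
    = 4.2391 × [0.0032591 + 0.048769] = 0.2206 m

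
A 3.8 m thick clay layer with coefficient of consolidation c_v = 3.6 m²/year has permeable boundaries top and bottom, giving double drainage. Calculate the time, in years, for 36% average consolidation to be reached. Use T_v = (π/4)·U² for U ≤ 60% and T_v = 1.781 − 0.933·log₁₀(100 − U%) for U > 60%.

t ≈ 0.102 years

Drainage path length: H_d = H/2 = 1.9 m (double drainage).
U ≤ 60%: T_v = (π/4)·U² = (π/4)×0.36² = 0.10179.
t = T_v·H_d²/c_v = 0.10179×1.9²/3.6 = 0.1021 years.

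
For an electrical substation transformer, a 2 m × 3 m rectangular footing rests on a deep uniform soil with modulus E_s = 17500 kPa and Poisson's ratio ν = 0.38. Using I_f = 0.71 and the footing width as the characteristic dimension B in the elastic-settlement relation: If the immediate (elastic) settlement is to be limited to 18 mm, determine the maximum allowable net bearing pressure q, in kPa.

S_e = q·B·(1−ν²)/E_s · I_f  ⇒  q = S_e·E_s / (B·(1−ν²)·I_f).
q = 0.018 × 17500 / (2 × 0.8556 × 0.71) = 259.3 kPa

q ≈ 259 kPa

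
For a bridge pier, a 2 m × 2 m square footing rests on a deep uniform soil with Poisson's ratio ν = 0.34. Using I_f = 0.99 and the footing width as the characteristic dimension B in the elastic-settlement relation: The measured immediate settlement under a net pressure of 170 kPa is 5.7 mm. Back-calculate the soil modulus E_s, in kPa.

S_e = q·B·(1−ν²)/E_s · I_f  ⇒  E_s = q·B·(1−ν²)·I_f / S_e.
E_s = 170 × 2 × 0.8844 × 0.99 / 0.0057 = 52230 kPa

E_s ≈ 52200 kPa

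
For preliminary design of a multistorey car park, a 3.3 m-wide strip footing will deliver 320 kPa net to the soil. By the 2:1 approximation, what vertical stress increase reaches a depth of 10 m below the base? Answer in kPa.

Δσ_z ≈ 79.4 kPa

By the 2:1 method the load spreads at 1 horizontal : 2 vertical, so at depth z the loaded area has grown by z in each plan dimension:
Δσ = qB/(B+z) = 320×3.3/(3.3+10) = 79.398 kPa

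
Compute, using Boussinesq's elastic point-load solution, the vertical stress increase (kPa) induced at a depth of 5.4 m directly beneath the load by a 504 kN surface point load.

Δσ_z ≈ 8.25 kPa

Boussinesq vertical stress below a point load on an elastic half-space:
Δσ_z = 3P/(2πz²) · [1 + (r/z)²]^(−5/2)
r/z = 0/5.4 = 0; [1+(r/z)²]^(−5/2) = 1.
Δσ_z = 3×504/(2π×5.4²) × 1 = 8.2525 × 1 = 8.252 kPa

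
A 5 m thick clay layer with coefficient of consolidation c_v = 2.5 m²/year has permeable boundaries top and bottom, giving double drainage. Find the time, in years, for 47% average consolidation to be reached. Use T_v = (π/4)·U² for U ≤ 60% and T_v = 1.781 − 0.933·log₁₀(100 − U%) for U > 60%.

t ≈ 0.434 years

Drainage path length: H_d = H/2 = 2.5 m (double drainage).
U ≤ 60%: T_v = (π/4)·U² = (π/4)×0.47² = 0.17349.
t = T_v·H_d²/c_v = 0.17349×2.5²/2.5 = 0.4337 years.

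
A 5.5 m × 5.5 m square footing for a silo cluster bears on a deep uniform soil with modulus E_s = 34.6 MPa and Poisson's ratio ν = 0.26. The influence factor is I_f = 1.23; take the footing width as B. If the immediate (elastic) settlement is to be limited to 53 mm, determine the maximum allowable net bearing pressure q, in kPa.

E_s = 34.6 MPa = 34600 kPa.
S_e = q·B·(1−ν²)/E_s · I_f  ⇒  q = S_e·E_s / (B·(1−ν²)·I_f).
q = 0.053 × 34600 / (5.5 × 0.9324 × 1.23) = 290.7 kPa

q ≈ 291 kPa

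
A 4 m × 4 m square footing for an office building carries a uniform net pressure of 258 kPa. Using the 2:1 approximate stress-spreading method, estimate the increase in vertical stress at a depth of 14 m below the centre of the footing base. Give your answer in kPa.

Δσ_z ≈ 12.7 kPa

By the 2:1 method the load spreads at 1 horizontal : 2 vertical, so at depth z the loaded area has grown by z in each plan dimension:
Δσ = qBL/((B+z)(L+z)) = 258×4×4/((4+14)(4+14)) = 12.741 kPa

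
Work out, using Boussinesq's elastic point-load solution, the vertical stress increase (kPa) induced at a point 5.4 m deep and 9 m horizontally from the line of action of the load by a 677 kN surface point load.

Δσ_z ≈ 0.4 kPa

Boussinesq vertical stress below a point load on an elastic half-space:
Δσ_z = 3P/(2πz²) · [1 + (r/z)²]^(−5/2)
r/z = 9/5.4 = 1.6667; [1+(r/z)²]^(−5/2) = 0.03605.
Δσ_z = 3×677/(2π×5.4²) × 0.03605 = 11.085 × 0.03605 = 0.3996 kPa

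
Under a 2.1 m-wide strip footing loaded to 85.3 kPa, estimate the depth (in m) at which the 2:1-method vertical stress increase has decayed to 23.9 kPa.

2:1 spreading — at depth z the loaded area has grown by z in each plan dimension:
qB/(B+z) = Δσ_z ⇒ z = qB/Δσ_z − B = 85.3×2.1/23.9 − 2.1 = 5.395 m

z ≈ 5.39 m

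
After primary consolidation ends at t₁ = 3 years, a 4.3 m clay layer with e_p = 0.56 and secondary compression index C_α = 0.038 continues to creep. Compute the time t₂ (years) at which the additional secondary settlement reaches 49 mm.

S_s = C_α·H/(1+e_p)·log₁₀(t₂/t₁) ⇒ log₁₀(t₂/t₁) = S_s·(1+e_p)/(C_α·H).
log₁₀(t₂/t₁) = 0.049 × (1+0.56) / (0.038×4.3) = 0.4678
t₂ = t₁ × 10^0.4678 = 3 × 2.936 = 8.809 years

t₂ ≈ 8.81 years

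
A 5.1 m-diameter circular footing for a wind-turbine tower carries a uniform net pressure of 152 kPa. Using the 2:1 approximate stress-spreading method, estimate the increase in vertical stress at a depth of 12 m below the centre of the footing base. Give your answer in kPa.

Δσ_z ≈ 13.5 kPa

By the 2:1 method the load spreads at 1 horizontal : 2 vertical, so at depth z the loaded area has grown by z in each plan dimension:
Δσ ≈ qD²/(D+z)² = 152×5.1²/(5.1+12)² = 13.52 kPa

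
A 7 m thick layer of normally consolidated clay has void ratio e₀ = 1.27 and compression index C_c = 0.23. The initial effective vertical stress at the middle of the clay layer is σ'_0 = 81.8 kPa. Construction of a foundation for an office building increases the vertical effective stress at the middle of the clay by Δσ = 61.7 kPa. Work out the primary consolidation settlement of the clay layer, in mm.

Final effective stress: σ'_f = σ'_0 + Δσ = 81.8 + 61.7 = 143.5 kPa.
Normally consolidated clay, so the full stress increment lies on the virgin compression line:
S_c = C_c·H/(1+e₀)·log₁₀(σ'_f/σ'_0) = 0.23×7/(1+1.27)×log₁₀(143.5/81.8)
    = 0.70925 × 0.2441 = 0.1731 m

S_c ≈ 173 mm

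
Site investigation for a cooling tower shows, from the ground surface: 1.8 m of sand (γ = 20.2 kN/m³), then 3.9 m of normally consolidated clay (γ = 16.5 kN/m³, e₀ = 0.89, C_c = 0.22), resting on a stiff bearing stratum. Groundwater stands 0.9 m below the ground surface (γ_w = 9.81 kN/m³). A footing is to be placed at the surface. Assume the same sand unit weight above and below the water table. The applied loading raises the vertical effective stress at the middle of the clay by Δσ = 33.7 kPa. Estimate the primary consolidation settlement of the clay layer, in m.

S_c ≈ 0.119 m

Mid-depth of clay below the ground surface: z = 1.8 + 3.9/2 = 3.75 m.
Total vertical stress at mid-clay: σ_v = 20.2×1.8 + 16.5×1.95 = 68.535 kPa.
Pore pressure: u = 9.81×(3.75 − 0.9) = 27.959 kPa.
Initial effective stress: σ'_0 = σ_v − u = 68.535 − 27.959 = 40.576 kPa.
Final effective stress: σ'_f = σ'_0 + Δσ = 40.576 + 33.7 = 74.276 kPa.
Normally consolidated clay, so the full stress increment lies on the virgin compression line:
S_c = C_c·H/(1+e₀)·log₁₀(σ'_f/σ'_0) = 0.22×3.9/(1+0.89)×log₁₀(74.276/40.576)
    = 0.45397 × 0.26258 = 0.1192 m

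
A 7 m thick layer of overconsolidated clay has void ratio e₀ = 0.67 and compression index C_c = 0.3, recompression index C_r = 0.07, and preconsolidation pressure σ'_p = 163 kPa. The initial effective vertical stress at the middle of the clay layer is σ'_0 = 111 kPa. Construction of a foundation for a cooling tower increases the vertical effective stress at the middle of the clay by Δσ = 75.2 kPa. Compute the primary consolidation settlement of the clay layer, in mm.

S_c ≈ 122 mm

Final effective stress: σ'_f = 111 + 75.2 = 186.2 kPa.
σ'_f = 186.2 > σ'_p = 163 kPa, so the stress path crosses the preconsolidation pressure — recompression up to σ'_p, then virgin compression beyond:
S_c = H/(1+e₀)·[C_r·log₁₀(σ'_p/σ'_0) + C_c·log₁₀(σ'_f/σ'_p)]
    = 7/1.67 × [0.07×log₁₀(163/111) + 0.3×log₁₀(186.2/163)]
    = 4.1916 × [0.011681 + 0.017338] = 0.1216 m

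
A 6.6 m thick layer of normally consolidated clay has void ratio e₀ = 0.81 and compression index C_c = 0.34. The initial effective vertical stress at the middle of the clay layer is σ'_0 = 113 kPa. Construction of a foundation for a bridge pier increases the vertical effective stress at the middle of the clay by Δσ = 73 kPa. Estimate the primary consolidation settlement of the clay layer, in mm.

S_c ≈ 268 mm

Final effective stress: σ'_f = σ'_0 + Δσ = 113 + 73 = 186 kPa.
Normally consolidated clay, so the full stress increment lies on the virgin compression line:
S_c = C_c·H/(1+e₀)·log₁₀(σ'_f/σ'_0) = 0.34×6.6/(1+0.81)×log₁₀(186/113)
    = 1.2398 × 0.21643 = 0.2683 m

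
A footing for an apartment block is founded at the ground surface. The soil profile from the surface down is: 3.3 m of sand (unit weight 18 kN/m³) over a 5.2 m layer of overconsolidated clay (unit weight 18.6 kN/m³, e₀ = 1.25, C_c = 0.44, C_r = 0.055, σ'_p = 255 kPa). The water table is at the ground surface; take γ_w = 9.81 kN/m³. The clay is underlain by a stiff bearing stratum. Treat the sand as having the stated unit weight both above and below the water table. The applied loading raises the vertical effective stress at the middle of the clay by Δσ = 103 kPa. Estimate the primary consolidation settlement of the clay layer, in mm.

Mid-depth of clay below the ground surface: z = 3.3 + 5.2/2 = 5.9 m.
Total vertical stress at mid-clay: σ_v = 18×3.3 + 18.6×2.6 = 107.76 kPa.
Pore pressure: u = 9.81×(5.9 − 0) = 57.879 kPa.
Initial effective stress: σ'_0 = σ_v − u = 107.76 − 57.879 = 49.881 kPa.
Final effective stress: σ'_f = 49.881 + 103 = 152.88 kPa.
σ'_f = 152.88 ≤ σ'_p = 255 kPa, so the clay remains overconsolidated and only the recompression index applies:
S_c = C_r·H/(1+e₀)·log₁₀(σ'_f/σ'_0) = 0.055×5.2/2.25×log₁₀(152.88/49.881)
    = 0.12711 × 0.48642 = 0.06183 m

S_c ≈ 61.8 mm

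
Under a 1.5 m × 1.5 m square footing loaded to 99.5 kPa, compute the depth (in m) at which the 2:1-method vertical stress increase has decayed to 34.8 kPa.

z ≈ 1.04 m

2:1 spreading — at depth z the loaded area has grown by z in each plan dimension:
qB²/(B+z)² = Δσ_z ⇒ z = B(√(q/Δσ_z) − 1) = 1.5×(√(99.5/34.8) − 1) = 1.036 m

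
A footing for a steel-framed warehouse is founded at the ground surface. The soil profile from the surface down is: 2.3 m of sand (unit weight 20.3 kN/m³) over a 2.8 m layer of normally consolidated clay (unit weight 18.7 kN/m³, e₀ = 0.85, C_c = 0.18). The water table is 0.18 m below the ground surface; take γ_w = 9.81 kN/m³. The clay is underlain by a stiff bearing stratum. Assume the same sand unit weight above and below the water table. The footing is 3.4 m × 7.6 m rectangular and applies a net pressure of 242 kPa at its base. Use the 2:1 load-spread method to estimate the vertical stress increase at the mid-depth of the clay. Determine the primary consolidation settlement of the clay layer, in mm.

S_c ≈ 131 mm

Mid-depth of clay below the ground surface: z = 2.3 + 2.8/2 = 3.7 m.
Total vertical stress at mid-clay: σ_v = 20.3×2.3 + 18.7×1.4 = 72.87 kPa.
Pore pressure: u = 9.81×(3.7 − 0.18) = 34.531 kPa.
Initial effective stress: σ'_0 = σ_v − u = 72.87 − 34.531 = 38.339 kPa.
Stress increase at mid-clay by the 2:1 spreading method:
Δσ = qBL/((B+z)(L+z)) = 242×3.4×7.6/((3.4+3.7)(7.6+3.7)) = 77.942 kPa
Final effective stress: σ'_f = σ'_0 + Δσ = 38.339 + 77.942 = 116.28 kPa.
Normally consolidated clay, so the full stress increment lies on the virgin compression line:
S_c = C_c·H/(1+e₀)·log₁₀(σ'_f/σ'_0) = 0.18×2.8/(1+0.85)×log₁₀(116.28/38.339)
    = 0.27243 × 0.48186 = 0.1313 m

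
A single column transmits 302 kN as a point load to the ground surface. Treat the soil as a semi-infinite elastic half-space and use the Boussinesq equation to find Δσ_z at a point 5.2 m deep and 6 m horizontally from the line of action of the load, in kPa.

Boussinesq vertical stress below a point load on an elastic half-space:
Δσ_z = 3P/(2πz²) · [1 + (r/z)²]^(−5/2)
r/z = 6/5.2 = 1.1538; [1+(r/z)²]^(−5/2) = 0.1205.
Δσ_z = 3×302/(2π×5.2²) × 0.1205 = 5.3326 × 0.1205 = 0.6426 kPa

Δσ_z ≈ 0.643 kPa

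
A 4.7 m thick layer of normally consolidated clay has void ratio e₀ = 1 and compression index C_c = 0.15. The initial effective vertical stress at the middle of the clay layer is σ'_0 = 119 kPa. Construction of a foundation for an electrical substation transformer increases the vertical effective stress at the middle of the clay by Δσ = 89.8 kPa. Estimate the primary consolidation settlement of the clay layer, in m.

Final effective stress: σ'_f = σ'_0 + Δσ = 119 + 89.8 = 208.8 kPa.
Normally consolidated clay, so the full stress increment lies on the virgin compression line:
S_c = C_c·H/(1+e₀)·log₁₀(σ'_f/σ'_0) = 0.15×4.7/(1+1)×log₁₀(208.8/119)
    = 0.3525 × 0.24418 = 0.08607 m

S_c ≈ 0.0861 m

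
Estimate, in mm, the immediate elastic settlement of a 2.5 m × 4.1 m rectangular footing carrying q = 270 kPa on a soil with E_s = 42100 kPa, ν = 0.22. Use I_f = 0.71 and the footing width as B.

S_e ≈ 10.8 mm

Immediate (elastic) settlement: S_e = q·B·(1−ν²)/E_s · I_f.
S_e = 270 × 2.5 × (1 − 0.22²) / 42100 × 0.71
    = 270 × 2.5 × 0.9516 / 42100 × 0.71
    = 0.01083 m = 10.83 mm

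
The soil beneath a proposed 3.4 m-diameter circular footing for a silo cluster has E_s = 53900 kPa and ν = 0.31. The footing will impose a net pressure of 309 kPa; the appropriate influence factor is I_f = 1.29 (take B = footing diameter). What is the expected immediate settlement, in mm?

Immediate (elastic) settlement: S_e = q·B·(1−ν²)/E_s · I_f.
S_e = 309 × 3.4 × (1 − 0.31²) / 53900 × 1.29
    = 309 × 3.4 × 0.9039 / 53900 × 1.29
    = 0.02273 m = 22.73 mm

S_e ≈ 22.7 mm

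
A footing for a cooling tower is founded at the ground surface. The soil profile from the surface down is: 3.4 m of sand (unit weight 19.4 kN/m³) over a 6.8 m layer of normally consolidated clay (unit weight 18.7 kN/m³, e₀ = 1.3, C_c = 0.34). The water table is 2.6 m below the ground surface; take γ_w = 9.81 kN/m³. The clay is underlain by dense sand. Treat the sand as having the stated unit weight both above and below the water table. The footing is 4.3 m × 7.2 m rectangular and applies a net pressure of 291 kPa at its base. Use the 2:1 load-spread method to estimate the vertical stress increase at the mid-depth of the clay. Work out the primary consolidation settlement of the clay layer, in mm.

Mid-depth of clay below the ground surface: z = 3.4 + 6.8/2 = 6.8 m.
Total vertical stress at mid-clay: σ_v = 19.4×3.4 + 18.7×3.4 = 129.54 kPa.
Pore pressure: u = 9.81×(6.8 − 2.6) = 41.202 kPa.
Initial effective stress: σ'_0 = σ_v − u = 129.54 − 41.202 = 88.338 kPa.
Stress increase at mid-clay by the 2:1 spreading method:
Δσ = qBL/((B+z)(L+z)) = 291×4.3×7.2/((4.3+6.8)(7.2+6.8)) = 57.975 kPa
Final effective stress: σ'_f = σ'_0 + Δσ = 88.338 + 57.975 = 146.31 kPa.
Normally consolidated clay, so the full stress increment lies on the virgin compression line:
S_c = C_c·H/(1+e₀)·log₁₀(σ'_f/σ'_0) = 0.34×6.8/(1+1.3)×log₁₀(146.31/88.338)
    = 1.0052 × 0.21913 = 0.2203 m

S_c ≈ 220 mm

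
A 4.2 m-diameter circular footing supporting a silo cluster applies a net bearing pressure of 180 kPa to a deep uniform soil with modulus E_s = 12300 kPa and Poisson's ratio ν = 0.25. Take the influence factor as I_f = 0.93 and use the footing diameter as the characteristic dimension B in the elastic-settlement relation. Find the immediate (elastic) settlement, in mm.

Immediate (elastic) settlement: S_e = q·B·(1−ν²)/E_s · I_f.
S_e = 180 × 4.2 × (1 − 0.25²) / 12300 × 0.93
    = 180 × 4.2 × 0.9375 / 12300 × 0.93
    = 0.05359 m = 53.59 mm

S_e ≈ 53.6 mm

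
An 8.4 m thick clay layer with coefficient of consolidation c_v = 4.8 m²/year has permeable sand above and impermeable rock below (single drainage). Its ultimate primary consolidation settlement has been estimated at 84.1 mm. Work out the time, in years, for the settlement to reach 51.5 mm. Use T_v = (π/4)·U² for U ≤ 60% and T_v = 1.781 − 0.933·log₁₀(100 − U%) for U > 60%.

Drainage path length: H_d = H = 8.4 m (single drainage).
U = S(t)/S_ult = 51.5/84.1 = 0.6124.
U > 60%: T_v = 1.781 − 0.933·log₁₀(100 − 61.237) = 0.299.
t = T_v·H_d²/c_v = 0.299×8.4²/4.8 = 4.395 years.

t ≈ 4.4 years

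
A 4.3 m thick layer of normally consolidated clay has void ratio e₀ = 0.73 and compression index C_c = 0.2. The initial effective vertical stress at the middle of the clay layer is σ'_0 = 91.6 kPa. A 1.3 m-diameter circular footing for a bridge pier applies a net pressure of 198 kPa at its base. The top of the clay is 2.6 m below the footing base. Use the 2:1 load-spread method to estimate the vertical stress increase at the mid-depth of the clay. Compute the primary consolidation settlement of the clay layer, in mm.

Mid-depth of clay below the footing base: z = 2.6 + 4.3/2 = 4.75 m.
Stress increase at mid-clay by the 2:1 spreading method:
Δσ ≈ qD²/(D+z)² = 198×1.3²/(1.3+4.75)² = 9.142 kPa
Final effective stress: σ'_f = σ'_0 + Δσ = 91.6 + 9.142 = 100.74 kPa.
Normally consolidated clay, so the full stress increment lies on the virgin compression line:
S_c = C_c·H/(1+e₀)·log₁₀(σ'_f/σ'_0) = 0.2×4.3/(1+0.73)×log₁₀(100.74/91.6)
    = 0.49711 × 0.041306 = 0.02053 m

S_c ≈ 20.5 mm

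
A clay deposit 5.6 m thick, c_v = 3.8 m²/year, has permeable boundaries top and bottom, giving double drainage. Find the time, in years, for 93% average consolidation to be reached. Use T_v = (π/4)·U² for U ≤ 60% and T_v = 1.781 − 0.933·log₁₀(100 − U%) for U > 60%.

Drainage path length: H_d = H/2 = 2.8 m (double drainage).
U > 60%: T_v = 1.781 − 0.933·log₁₀(100 − 93) = 0.99252.
t = T_v·H_d²/c_v = 0.99252×2.8²/3.8 = 2.048 years.

t ≈ 2.05 years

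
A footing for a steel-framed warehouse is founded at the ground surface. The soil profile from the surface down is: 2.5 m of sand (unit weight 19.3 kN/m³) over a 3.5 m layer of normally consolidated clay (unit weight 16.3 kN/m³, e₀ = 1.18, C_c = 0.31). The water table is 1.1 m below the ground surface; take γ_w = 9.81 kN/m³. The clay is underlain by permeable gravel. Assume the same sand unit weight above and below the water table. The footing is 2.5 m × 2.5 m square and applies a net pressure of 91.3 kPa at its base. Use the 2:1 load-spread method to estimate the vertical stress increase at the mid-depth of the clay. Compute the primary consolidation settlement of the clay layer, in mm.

Mid-depth of clay below the ground surface: z = 2.5 + 3.5/2 = 4.25 m.
Total vertical stress at mid-clay: σ_v = 19.3×2.5 + 16.3×1.75 = 76.775 kPa.
Pore pressure: u = 9.81×(4.25 − 1.1) = 30.902 kPa.
Initial effective stress: σ'_0 = σ_v − u = 76.775 − 30.902 = 45.873 kPa.
Stress increase at mid-clay by the 2:1 spreading method:
Δσ = qBL/((B+z)(L+z)) = 91.3×2.5×2.5/((2.5+4.25)(2.5+4.25)) = 12.524 kPa
Final effective stress: σ'_f = σ'_0 + Δσ = 45.873 + 12.524 = 58.397 kPa.
Normally consolidated clay, so the full stress increment lies on the virgin compression line:
S_c = C_c·H/(1+e₀)·log₁₀(σ'_f/σ'_0) = 0.31×3.5/(1+1.18)×log₁₀(58.397/45.873)
    = 0.49771 × 0.10483 = 0.05217 m

S_c ≈ 52.2 mm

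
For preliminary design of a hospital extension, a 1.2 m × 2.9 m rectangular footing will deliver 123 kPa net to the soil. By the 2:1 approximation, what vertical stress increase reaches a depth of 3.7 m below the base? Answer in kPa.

Δσ_z ≈ 13.2 kPa

By the 2:1 method the load spreads at 1 horizontal : 2 vertical, so at depth z the loaded area has grown by z in each plan dimension:
Δσ = qBL/((B+z)(L+z)) = 123×1.2×2.9/((1.2+3.7)(2.9+3.7)) = 13.236 kPa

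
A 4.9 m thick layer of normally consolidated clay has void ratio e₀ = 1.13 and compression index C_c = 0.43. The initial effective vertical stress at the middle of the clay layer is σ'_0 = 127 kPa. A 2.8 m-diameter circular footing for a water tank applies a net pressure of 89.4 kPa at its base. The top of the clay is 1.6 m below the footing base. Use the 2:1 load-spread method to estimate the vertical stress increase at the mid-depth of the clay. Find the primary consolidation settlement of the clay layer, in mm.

S_c ≈ 47.8 mm

Mid-depth of clay below the footing base: z = 1.6 + 4.9/2 = 4.05 m.
Stress increase at mid-clay by the 2:1 spreading method:
Δσ ≈ qD²/(D+z)² = 89.4×2.8²/(2.8+4.05)² = 14.937 kPa
Final effective stress: σ'_f = σ'_0 + Δσ = 127 + 14.937 = 141.94 kPa.
Normally consolidated clay, so the full stress increment lies on the virgin compression line:
S_c = C_c·H/(1+e₀)·log₁₀(σ'_f/σ'_0) = 0.43×4.9/(1+1.13)×log₁₀(141.94/127)
    = 0.9892 × 0.048301 = 0.04778 m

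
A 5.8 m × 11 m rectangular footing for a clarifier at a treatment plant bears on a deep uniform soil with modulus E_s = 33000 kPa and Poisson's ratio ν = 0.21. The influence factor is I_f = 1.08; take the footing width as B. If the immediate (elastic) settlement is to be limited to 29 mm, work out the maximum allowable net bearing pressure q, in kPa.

S_e = q·B·(1−ν²)/E_s · I_f  ⇒  q = S_e·E_s / (B·(1−ν²)·I_f).
q = 0.029 × 33000 / (5.8 × 0.9559 × 1.08) = 159.8 kPa

q ≈ 160 kPa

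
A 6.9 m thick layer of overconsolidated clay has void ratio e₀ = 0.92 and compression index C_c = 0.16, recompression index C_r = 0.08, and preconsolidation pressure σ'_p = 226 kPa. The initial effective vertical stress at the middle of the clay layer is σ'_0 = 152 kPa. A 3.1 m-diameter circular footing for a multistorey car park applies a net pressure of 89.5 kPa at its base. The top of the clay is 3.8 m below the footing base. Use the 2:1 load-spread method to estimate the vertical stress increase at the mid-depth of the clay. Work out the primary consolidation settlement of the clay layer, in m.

Mid-depth of clay below the footing base: z = 3.8 + 6.9/2 = 7.25 m.
Stress increase at mid-clay by the 2:1 spreading method:
Δσ ≈ qD²/(D+z)² = 89.5×3.1²/(3.1+7.25)² = 8.0291 kPa
Final effective stress: σ'_f = 152 + 8.0291 = 160.03 kPa.
σ'_f = 160.03 ≤ σ'_p = 226 kPa, so the clay remains overconsolidated and only the recompression index applies:
S_c = C_r·H/(1+e₀)·log₁₀(σ'_f/σ'_0) = 0.08×6.9/1.92×log₁₀(160.03/152)
    = 0.2875 × 0.022358 = 0.006428 m

S_c ≈ 0.00643 m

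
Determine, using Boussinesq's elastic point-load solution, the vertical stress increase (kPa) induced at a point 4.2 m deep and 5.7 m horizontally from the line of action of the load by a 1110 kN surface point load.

Δσ_z ≈ 2.21 kPa

Boussinesq vertical stress below a point load on an elastic half-space:
Δσ_z = 3P/(2πz²) · [1 + (r/z)²]^(−5/2)
r/z = 5.7/4.2 = 1.3571; [1+(r/z)²]^(−5/2) = 0.073452.
Δσ_z = 3×1110/(2π×4.2²) × 0.073452 = 30.045 × 0.073452 = 2.207 kPa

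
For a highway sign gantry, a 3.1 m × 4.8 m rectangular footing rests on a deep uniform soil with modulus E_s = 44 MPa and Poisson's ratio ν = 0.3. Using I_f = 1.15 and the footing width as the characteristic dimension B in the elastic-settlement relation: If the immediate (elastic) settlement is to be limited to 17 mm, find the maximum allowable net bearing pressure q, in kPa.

E_s = 44 MPa = 44000 kPa.
S_e = q·B·(1−ν²)/E_s · I_f  ⇒  q = S_e·E_s / (B·(1−ν²)·I_f).
q = 0.017 × 44000 / (3.1 × 0.91 × 1.15) = 230.6 kPa

q ≈ 231 kPa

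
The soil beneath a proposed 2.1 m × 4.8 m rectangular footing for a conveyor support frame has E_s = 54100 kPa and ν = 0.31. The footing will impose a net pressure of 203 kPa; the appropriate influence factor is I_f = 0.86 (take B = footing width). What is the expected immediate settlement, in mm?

Immediate (elastic) settlement: S_e = q·B·(1−ν²)/E_s · I_f.
S_e = 203 × 2.1 × (1 − 0.31²) / 54100 × 0.86
    = 203 × 2.1 × 0.9039 / 54100 × 0.86
    = 0.006125 m = 6.125 mm

S_e ≈ 6.13 mm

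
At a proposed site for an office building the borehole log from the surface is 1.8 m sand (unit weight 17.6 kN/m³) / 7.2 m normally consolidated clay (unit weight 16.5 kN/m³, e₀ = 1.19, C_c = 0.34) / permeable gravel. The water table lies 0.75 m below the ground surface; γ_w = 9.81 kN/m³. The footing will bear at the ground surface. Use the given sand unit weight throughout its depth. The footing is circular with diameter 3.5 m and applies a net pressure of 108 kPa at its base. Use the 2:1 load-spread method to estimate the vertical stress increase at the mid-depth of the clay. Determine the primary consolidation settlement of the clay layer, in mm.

Mid-depth of clay below the ground surface: z = 1.8 + 7.2/2 = 5.4 m.
Total vertical stress at mid-clay: σ_v = 17.6×1.8 + 16.5×3.6 = 91.08 kPa.
Pore pressure: u = 9.81×(5.4 − 0.75) = 45.617 kPa.
Initial effective stress: σ'_0 = σ_v − u = 91.08 − 45.617 = 45.463 kPa.
Stress increase at mid-clay by the 2:1 spreading method:
Δσ ≈ qD²/(D+z)² = 108×3.5²/(3.5+5.4)² = 16.702 kPa
Final effective stress: σ'_f = σ'_0 + Δσ = 45.463 + 16.702 = 62.165 kPa.
Normally consolidated clay, so the full stress increment lies on the virgin compression line:
S_c = C_c·H/(1+e₀)·log₁₀(σ'_f/σ'_0) = 0.34×7.2/(1+1.19)×log₁₀(62.165/45.463)
    = 1.1178 × 0.13589 = 0.1519 m

S_c ≈ 152 mm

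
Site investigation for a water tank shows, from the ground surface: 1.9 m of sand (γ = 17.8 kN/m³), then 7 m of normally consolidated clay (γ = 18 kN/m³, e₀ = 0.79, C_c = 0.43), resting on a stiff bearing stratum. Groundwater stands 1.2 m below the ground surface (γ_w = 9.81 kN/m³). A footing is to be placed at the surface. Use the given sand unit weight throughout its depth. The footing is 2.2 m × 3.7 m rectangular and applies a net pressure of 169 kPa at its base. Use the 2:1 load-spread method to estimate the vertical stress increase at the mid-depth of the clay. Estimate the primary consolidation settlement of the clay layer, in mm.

S_c ≈ 223 mm

Mid-depth of clay below the ground surface: z = 1.9 + 7/2 = 5.4 m.
Total vertical stress at mid-clay: σ_v = 17.8×1.9 + 18×3.5 = 96.82 kPa.
Pore pressure: u = 9.81×(5.4 − 1.2) = 41.202 kPa.
Initial effective stress: σ'_0 = σ_v − u = 96.82 − 41.202 = 55.618 kPa.
Stress increase at mid-clay by the 2:1 spreading method:
Δσ = qBL/((B+z)(L+z)) = 169×2.2×3.7/((2.2+5.4)(3.7+5.4)) = 19.891 kPa
Final effective stress: σ'_f = σ'_0 + Δσ = 55.618 + 19.891 = 75.509 kPa.
Normally consolidated clay, so the full stress increment lies on the virgin compression line:
S_c = C_c·H/(1+e₀)·log₁₀(σ'_f/σ'_0) = 0.43×7/(1+0.79)×log₁₀(75.509/55.618)
    = 1.6816 × 0.13278 = 0.2233 m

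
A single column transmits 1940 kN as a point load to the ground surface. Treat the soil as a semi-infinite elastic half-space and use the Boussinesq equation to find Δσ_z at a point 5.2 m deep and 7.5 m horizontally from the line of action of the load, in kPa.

Δσ_z ≈ 2.06 kPa

Boussinesq vertical stress below a point load on an elastic half-space:
Δσ_z = 3P/(2πz²) · [1 + (r/z)²]^(−5/2)
r/z = 7.5/5.2 = 1.4423; [1+(r/z)²]^(−5/2) = 0.060053.
Δσ_z = 3×1940/(2π×5.2²) × 0.060053 = 34.256 × 0.060053 = 2.057 kPa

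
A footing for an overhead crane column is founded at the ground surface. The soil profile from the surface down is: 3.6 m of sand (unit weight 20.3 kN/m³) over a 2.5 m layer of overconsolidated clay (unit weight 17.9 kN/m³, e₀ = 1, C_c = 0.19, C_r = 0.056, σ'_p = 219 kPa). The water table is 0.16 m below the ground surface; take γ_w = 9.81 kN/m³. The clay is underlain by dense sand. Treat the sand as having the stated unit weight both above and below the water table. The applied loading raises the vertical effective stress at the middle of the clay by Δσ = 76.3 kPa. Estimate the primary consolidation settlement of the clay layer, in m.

S_c ≈ 0.0284 m

Mid-depth of clay below the ground surface: z = 3.6 + 2.5/2 = 4.85 m.
Total vertical stress at mid-clay: σ_v = 20.3×3.6 + 17.9×1.25 = 95.455 kPa.
Pore pressure: u = 9.81×(4.85 − 0.16) = 46.009 kPa.
Initial effective stress: σ'_0 = σ_v − u = 95.455 − 46.009 = 49.446 kPa.
Final effective stress: σ'_f = 49.446 + 76.3 = 125.75 kPa.
σ'_f = 125.75 ≤ σ'_p = 219 kPa, so the clay remains overconsolidated and only the recompression index applies:
S_c = C_r·H/(1+e₀)·log₁₀(σ'_f/σ'_0) = 0.056×2.5/2×log₁₀(125.75/49.446)
    = 0.07 × 0.40538 = 0.02838 m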